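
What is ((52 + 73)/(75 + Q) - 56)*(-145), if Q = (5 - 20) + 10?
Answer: 110055/14 ≈ 7861.1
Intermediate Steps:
Q = -5 (Q = -15 + 10 = -5)
((52 + 73)/(75 + Q) - 56)*(-145) = ((52 + 73)/(75 - 5) - 56)*(-145) = (125/70 - 56)*(-145) = (125*(1/70) - 56)*(-145) = (25/14 - 56)*(-145) = -759/14*(-145) = 110055/14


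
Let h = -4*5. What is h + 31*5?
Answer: 135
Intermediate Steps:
h = -20
h + 31*5 = -20 + 31*5 = -20 + 155 = 135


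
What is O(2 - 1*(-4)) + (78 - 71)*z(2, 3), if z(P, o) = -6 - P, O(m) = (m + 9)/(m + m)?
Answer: -219/4 ≈ -54.750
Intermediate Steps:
O(m) = (9 + m)/(2*m) (O(m) = (9 + m)/((2*m)) = (9 + m)*(1/(2*m)) = (9 + m)/(2*m))
O(2 - 1*(-4)) + (78 - 71)*z(2, 3) = (9 + (2 - 1*(-4)))/(2*(2 - 1*(-4))) + (78 - 71)*(-6 - 1*2) = (9 + (2 + 4))/(2*(2 + 4)) + 7*(-6 - 2) = (1/2)*(9 + 6)/6 + 7*(-8) = (1/2)*(1/6)*15 - 56 = 5/4 - 56 = -219/4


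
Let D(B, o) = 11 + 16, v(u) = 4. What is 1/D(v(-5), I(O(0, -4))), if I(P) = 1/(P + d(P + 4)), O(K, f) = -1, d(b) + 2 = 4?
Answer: 1/27 ≈ 0.037037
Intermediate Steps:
d(b) = 2 (d(b) = -2 + 4 = 2)
I(P) = 1/(2 + P) (I(P) = 1/(P + 2) = 1/(2 + P))
D(B, o) = 27
1/D(v(-5), I(O(0, -4))) = 1/27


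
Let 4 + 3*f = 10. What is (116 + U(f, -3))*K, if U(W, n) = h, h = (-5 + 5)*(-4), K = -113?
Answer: -13108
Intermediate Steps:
f = 2 (f = -4/3 + (1/3)*10 = -4/3 + 10/3 = 2)
h = 0 (h = 0*(-4) = 0)
U(W, n) = 0
(116 + U(f, -3))*K = (116 + 0)*(-113) = 116*(-113) = -13108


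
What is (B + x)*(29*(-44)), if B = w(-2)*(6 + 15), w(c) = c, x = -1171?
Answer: 1547788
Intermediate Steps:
B = -42 (B = -2*(6 + 15) = -2*21 = -42)
(B + x)*(29*(-44)) = (-42 - 1171)*(29*(-44)) = -1213*(-1276) = 1547788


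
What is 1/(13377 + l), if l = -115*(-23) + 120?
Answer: 1/16142 ≈ 6.1950e-5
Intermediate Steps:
l = 2765 (l = 2645 + 120 = 2765)
1/(13377 + l) = 1/(13377 + 2765) = 1/16142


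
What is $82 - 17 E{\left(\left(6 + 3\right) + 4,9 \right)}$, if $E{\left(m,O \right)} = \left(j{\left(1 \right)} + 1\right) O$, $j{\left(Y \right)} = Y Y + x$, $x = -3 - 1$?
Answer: $388$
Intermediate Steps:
$x = -4$
$j{\left(Y \right)} = -4 + Y^{2}$ ($j{\left(Y \right)} = Y Y - 4 = Y^{2} - 4 = -4 + Y^{2}$)
$E{\left(m,O \right)} = - 2 O$ ($E{\left(m,O \right)} = \left(\left(-4 + 1^{2}\right) + 1\right) O = \left(\left(-4 + 1\right) + 1\right) O = \left(-3 + 1\right) O = - 2 O$)
$82 - 17 E{\left(\left(6 + 3\right) + 4,9 \right)} = 82 - 17 \left(\left(-2\right) 9\right) = 82 - -306 = 82 + 306 = 388$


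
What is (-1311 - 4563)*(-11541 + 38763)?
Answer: -159902028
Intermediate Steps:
(-1311 - 4563)*(-11541 + 38763) = -5874*27222 = -159902028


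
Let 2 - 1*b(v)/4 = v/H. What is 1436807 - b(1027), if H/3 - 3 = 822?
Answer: 3556081633/2475 ≈ 1.4368e+6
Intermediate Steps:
H = 2475 (H = 9 + 3*822 = 9 + 2466 = 2475)
b(v) = 8 - 4*v/2475
1436807 - b(1027) = 1436807 - (8 - 4/2475*1027) = 1436807 - (8 - 4108/2475) = 1436807 - 1*15692/2475 = 1436807 - 15692/2475 = 3556081633/2475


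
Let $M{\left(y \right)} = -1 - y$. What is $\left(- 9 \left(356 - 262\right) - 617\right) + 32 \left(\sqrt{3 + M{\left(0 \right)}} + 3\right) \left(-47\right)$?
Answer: $-5975 - 1504 \sqrt{2} \approx -8102.0$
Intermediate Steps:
$\left(- 9 \left(356 - 262\right) - 617\right) + 32 \left(\sqrt{3 + M{\left(0 \right)}} + 3\right) \left(-47\right) = \left(- 9 \left(356 - 262\right) - 617\right) + 32 \left(\sqrt{3 - 1} + 3\right) \left(-47\right) = \left(\left(-9\right) 94 - 617\right) + 32 \left(\sqrt{3 + \left(-1 + 0\right)} + 3\right) \left(-47\right) = \left(-846 - 617\right) + 32 \left(\sqrt{3 - 1} + 3\right) \left(-47\right) = -1463 + 32 \left(\sqrt{2} + 3\right) \left(-47\right) = -1463 + 32 \left(3 + \sqrt{2}\right) \left(-47\right) = -1463 + \left(96 + 32 \sqrt{2}\right) \left(-47\right) = -1463 - \left(4512 + 1504 \sqrt{2}\right) = -5975 - 1504 \sqrt{2}$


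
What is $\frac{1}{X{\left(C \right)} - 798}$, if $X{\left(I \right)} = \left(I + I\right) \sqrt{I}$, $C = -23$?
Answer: $\frac{i}{2 \left(- 399 i + 23 \sqrt{23}\right)} \approx -0.0011642 + 0.00032183 i$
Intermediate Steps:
$X{\left(I \right)} = 2 I^{\frac{3}{2}}$ ($X{\left(I \right)} = 2 I \sqrt{I} = 2 I^{\frac{3}{2}}$)
$\frac{1}{X{\left(C \right)} - 798} = \frac{1}{2 \left(-23\right)^{\frac{3}{2}} - 798} = \frac{1}{2 \left(- 23 i \sqrt{23}\right) - 798} = \frac{1}{- 46 i \sqrt{23} - 798} = \frac{1}{-798 - 46 i \sqrt{23}}$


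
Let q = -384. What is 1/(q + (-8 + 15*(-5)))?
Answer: -1/467 ≈ -0.0021413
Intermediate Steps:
1/(q + (-8 + 15*(-5))) = 1/(-384 + (-8 + 15*(-5))) = 1/(-384 + (-8 - 75)) = 1/(-384 - 83) = 1/(-467) = -1/467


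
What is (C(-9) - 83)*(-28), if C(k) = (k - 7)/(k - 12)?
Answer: 6908/3 ≈ 2302.7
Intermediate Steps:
C(k) = (-7 + k)/(-12 + k)
(C(-9) - 83)*(-28) = ((-7 - 9)/(-12 - 9) - 83)*(-28) = (-16/(-21) - 83)*(-28) = (-1/21*(-16) - 83)*(-28) = (16/21 - 83)*(-28) = -1727/21*(-28) = 6908/3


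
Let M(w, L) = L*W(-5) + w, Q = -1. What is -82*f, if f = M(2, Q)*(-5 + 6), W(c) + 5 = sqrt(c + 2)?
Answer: -574 + 82*I*sqrt(3) ≈ -574.0 + 142.03*I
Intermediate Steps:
W(c) = -5 + sqrt(2 + c) (W(c) = -5 + sqrt(c + 2) = -5 + sqrt(2 + c))
M(w, L) = w + L*(-5 + I*sqrt(3)) (M(w, L) = L*(-5 + sqrt(2 - 5)) + w = L*(-5 + sqrt(-3)) + w = L*(-5 + I*sqrt(3)) + w = w + L*(-5 + I*sqrt(3)))
f = 7 - I*sqrt(3) (f = (2 - 1*(-1)*(5 - I*sqrt(3)))*(-5 + 6) = (2 + (5 - I*sqrt(3)))*1 = (7 - I*sqrt(3))*1 = 7 - I*sqrt(3) ≈ 7.0 - 1.732*I)
-82*f = -82*(7 - I*sqrt(3)) = -574 + 82*I*sqrt(3)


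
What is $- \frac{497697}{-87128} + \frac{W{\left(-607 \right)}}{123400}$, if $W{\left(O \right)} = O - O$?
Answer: $\frac{497697}{87128} \approx 5.7122$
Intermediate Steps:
$W{\left(O \right)} = 0$
$- \frac{497697}{-87128} + \frac{W{\left(-607 \right)}}{123400} = - \frac{497697}{-87128} + \frac{0}{123400} = \left(-497697\right) \left(- \frac{1}{87128}\right) + 0 \cdot \frac{1}{123400} = \frac{497697}{87128} + 0 = \frac{497697}{87128}$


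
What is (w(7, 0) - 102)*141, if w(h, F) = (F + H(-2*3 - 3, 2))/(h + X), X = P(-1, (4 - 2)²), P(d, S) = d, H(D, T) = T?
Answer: -14335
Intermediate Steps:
X = -1
w(h, F) = (2 + F)/(-1 + h) (w(h, F) = (F + 2)/(h - 1) = (2 + F)/(-1 + h))
(w(7, 0) - 102)*141 = ((2 + 0)/(-1 + 7) - 102)*141 = (2/6 - 102)*141 = ((⅙)*2 - 102)*141 = (⅓ - 102)*141 = -305/3*141 = -14335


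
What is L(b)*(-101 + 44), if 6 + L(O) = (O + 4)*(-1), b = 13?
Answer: 1311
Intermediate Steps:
L(O) = -10 - O (L(O) = -6 + (O + 4)*(-1) = -6 + (4 + O)*(-1) = -6 + (-4 - O) = -10 - O)
L(b)*(-101 + 44) = (-10 - 1*13)*(-101 + 44) = (-10 - 13)*(-57) = -23*(-57) = 1311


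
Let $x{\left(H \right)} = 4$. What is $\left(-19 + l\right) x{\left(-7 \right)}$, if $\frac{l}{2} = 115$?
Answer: $844$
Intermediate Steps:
$l = 230$ ($l = 2 \cdot 115 = 230$)
$\left(-19 + l\right) x{\left(-7 \right)} = \left(-19 + 230\right) 4 = 211 \cdot 4 = 844$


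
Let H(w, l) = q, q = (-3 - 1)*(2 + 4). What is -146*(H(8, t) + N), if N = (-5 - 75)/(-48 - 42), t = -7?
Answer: 30368/9 ≈ 3374.2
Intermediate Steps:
N = 8/9 (N = -80/(-90) = -80*(-1/90) = 8/9 ≈ 0.88889)
q = -24 (q = -4*6 = -24)
H(w, l) = -24
-146*(H(8, t) + N) = -146*(-24 + 8/9) = -146*(-208/9) = 30368/9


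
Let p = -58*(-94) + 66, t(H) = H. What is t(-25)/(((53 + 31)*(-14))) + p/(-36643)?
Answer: -5573093/43092168 ≈ -0.12933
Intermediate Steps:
p = 5518 (p = 5452 + 66 = 5518)
t(-25)/(((53 + 31)*(-14))) + p/(-36643) = -25*(-1/(14*(53 + 31))) + 5518/(-36643) = -25/(84*(-14)) + 5518*(-1/36643) = -25/(-1176) - 5518/36643 = -25*(-1/1176) - 5518/36643 = 25/1176 - 5518/36643 = -5573093/43092168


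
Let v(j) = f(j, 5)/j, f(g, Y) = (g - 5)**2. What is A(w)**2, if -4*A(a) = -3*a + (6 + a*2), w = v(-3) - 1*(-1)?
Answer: 6241/144 ≈ 43.340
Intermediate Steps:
f(g, Y) = (-5 + g)**2
v(j) = (-5 + j)**2/j
w = -61/3 (w = (-5 - 3)**2/(-3) - 1*(-1) = -1/3*(-8)**2 + 1 = -1/3*64 + 1 = -64/3 + 1 = -61/3 ≈ -20.333)
A(a) = -3/2 + a/4 (A(a) = -(-3*a + (6 + a*2))/4 = -(-3*a + (6 + 2*a))/4 = -(6 - a)/4 = -3/2 + a/4)
A(w)**2 = (-3/2 + (1/4)*(-61/3))**2 = (-3/2 - 61/12)**2 = (-79/12)**2 = 6241/144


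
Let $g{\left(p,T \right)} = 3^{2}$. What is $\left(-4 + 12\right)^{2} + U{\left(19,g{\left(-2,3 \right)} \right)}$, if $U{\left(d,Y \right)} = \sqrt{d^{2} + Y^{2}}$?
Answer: $64 + \sqrt{442} \approx 85.024$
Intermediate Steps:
$g{\left(p,T \right)} = 9$
$U{\left(d,Y \right)} = \sqrt{Y^{2} + d^{2}}$
$\left(-4 + 12\right)^{2} + U{\left(19,g{\left(-2,3 \right)} \right)} = \left(-4 + 12\right)^{2} + \sqrt{9^{2} + 19^{2}} = 8^{2} + \sqrt{81 + 361} = 64 + \sqrt{442}$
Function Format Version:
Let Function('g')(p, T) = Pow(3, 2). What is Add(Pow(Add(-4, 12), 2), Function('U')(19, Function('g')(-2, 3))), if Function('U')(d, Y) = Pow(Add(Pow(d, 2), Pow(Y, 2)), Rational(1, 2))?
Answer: Add(64, Pow(442, Rational(1, 2))) ≈ 85.024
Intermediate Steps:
Function('g')(p, T) = 9
Function('U')(d, Y) = Pow(Add(Pow(Y, 2), Pow(d, 2)), Rational(1, 2))
Add(Pow(Add(-4, 12), 2), Function('U')(19, Function('g')(-2, 3))) = Add(Pow(Add(-4, 12), 2), Pow(Add(Pow(9, 2), Pow(19, 2)), Rational(1, 2))) = Add(Pow(8, 2), Pow(Add(81, 361), Rational(1, 2))) = Add(64, Pow(442, Rational(1, 2)))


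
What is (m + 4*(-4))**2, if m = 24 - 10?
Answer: 4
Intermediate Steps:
m = 14
(m + 4*(-4))**2 = (14 + 4*(-4))**2 = (14 - 16)**2 = (-2)**2 = 4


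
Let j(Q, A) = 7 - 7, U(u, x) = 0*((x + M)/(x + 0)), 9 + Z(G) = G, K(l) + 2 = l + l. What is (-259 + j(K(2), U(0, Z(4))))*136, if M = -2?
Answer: -35224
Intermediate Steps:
K(l) = -2 + 2*l (K(l) = -2 + (l + l) = -2 + 2*l)
Z(G) = -9 + G
U(u, x) = 0 (U(u, x) = 0*((x - 2)/(x + 0)) = 0*((-2 + x)/x) = 0)
j(Q, A) = 0
(-259 + j(K(2), U(0, Z(4))))*136 = (-259 + 0)*136 = -259*136 = -35224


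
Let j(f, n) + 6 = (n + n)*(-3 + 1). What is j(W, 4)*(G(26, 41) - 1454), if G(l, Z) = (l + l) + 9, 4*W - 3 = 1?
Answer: 30646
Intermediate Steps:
W = 1 (W = ¾ + (¼)*1 = ¾ + ¼ = 1)
j(f, n) = -6 - 4*n (j(f, n) = -6 + (n + n)*(-3 + 1) = -6 + (2*n)*(-2) = -6 - 4*n)
G(l, Z) = 9 + 2*l (G(l, Z) = 2*l + 9 = 9 + 2*l)
j(W, 4)*(G(26, 41) - 1454) = (-6 - 4*4)*((9 + 2*26) - 1454) = (-6 - 16)*((9 + 52) - 1454) = -22*(61 - 1454) = -22*(-1393) = 30646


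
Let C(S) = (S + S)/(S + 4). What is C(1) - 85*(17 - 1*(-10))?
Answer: -11473/5 ≈ -2294.6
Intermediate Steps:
C(S) = 2*S/(4 + S) (C(S) = (2*S)/(4 + S) = 2*S/(4 + S))
C(1) - 85*(17 - 1*(-10)) = 2*1/(4 + 1) - 85*(17 - 1*(-10)) = 2*1/5 - 85*(17 + 10) = 2*1*(1/5) - 85*27 = 2/5 - 2295 = -11473/5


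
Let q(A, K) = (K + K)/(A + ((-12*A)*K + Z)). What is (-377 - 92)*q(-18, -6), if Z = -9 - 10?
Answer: -5628/1333 ≈ -4.2221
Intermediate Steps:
Z = -19
q(A, K) = 2*K/(-19 + A - 12*A*K) (q(A, K) = (K + K)/(A + ((-12*A)*K - 19)) = (2*K)/(A + (-12*A*K - 19)) = (2*K)/(A + (-19 - 12*A*K)) = (2*K)/(-19 + A - 12*A*K) = 2*K/(-19 + A - 12*A*K))
(-377 - 92)*q(-18, -6) = (-377 - 92)*(-2*(-6)/(19 - 1*(-18) + 12*(-18)*(-6))) = -(-938)*(-6)/(19 + 18 + 1296) = -(-938)*(-6)/1333 = -469*12/1333 = -5628/1333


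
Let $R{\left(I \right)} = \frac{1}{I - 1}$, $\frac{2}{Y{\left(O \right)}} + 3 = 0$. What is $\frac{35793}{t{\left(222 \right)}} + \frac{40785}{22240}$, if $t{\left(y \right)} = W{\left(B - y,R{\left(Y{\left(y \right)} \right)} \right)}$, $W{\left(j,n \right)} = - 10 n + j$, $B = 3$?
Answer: $- \frac{52489941}{315808} \approx -166.21$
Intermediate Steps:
$Y{\left(O \right)} = - \frac{2}{3}$ ($Y{\left(O \right)} = \frac{2}{-3 + 0} = \frac{2}{-3} = 2 \left(- \frac{1}{3}\right) = - \frac{2}{3}$)
$R{\left(I \right)} = \frac{1}{-1 + I}$
$W{\left(j,n \right)} = j - 10 n$
$t{\left(y \right)} = 9 - y$ ($t{\left(y \right)} = \left(3 - y\right) - \frac{10}{-1 - \frac{2}{3}} = \left(3 - y\right) - \frac{10}{- \frac{5}{3}} = \left(3 - y\right) - -6 = \left(3 - y\right) + 6 = 9 - y$)
$\frac{35793}{t{\left(222 \right)}} + \frac{40785}{22240} = \frac{35793}{9 - 222} + \frac{40785}{22240} = \frac{35793}{9 - 222} + 40785 \cdot \frac{1}{22240} = \frac{35793}{-213} + \frac{8157}{4448} = 35793 \left(- \frac{1}{213}\right) + \frac{8157}{4448} = - \frac{11931}{71} + \frac{8157}{4448} = - \frac{52489941}{315808}$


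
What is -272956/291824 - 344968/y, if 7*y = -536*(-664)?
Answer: -6264341591/811416632 ≈ -7.7203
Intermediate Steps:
y = 355904/7 (y = (-536*(-664))/7 = (⅐)*355904 = 355904/7 ≈ 50843.)
-272956/291824 - 344968/y = -272956/291824 - 344968/355904/7 = -272956*1/291824 - 344968*7/355904 = -68239/72956 - 301847/44488 = -6264341591/811416632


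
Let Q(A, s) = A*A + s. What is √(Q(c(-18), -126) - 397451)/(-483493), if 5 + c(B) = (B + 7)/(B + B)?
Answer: -I*√515231231/17405748 ≈ -0.0013041*I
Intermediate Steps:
c(B) = -5 + (7 + B)/(2*B) (c(B) = -5 + (B + 7)/(B + B) = -5 + (7 + B)/((2*B)) = -5 + (7 + B)*(1/(2*B)) = -5 + (7 + B)/(2*B))
Q(A, s) = s + A² (Q(A, s) = A² + s = s + A²)
√(Q(c(-18), -126) - 397451)/(-483493) = √((-126 + ((½)*(7 - 9*(-18))/(-18))²) - 397451)/(-483493) = √((-126 + ((½)*(-1/18)*(7 + 162))²) - 397451)*(-1/483493) = √((-126 + ((½)*(-1/18)*169)²) - 397451)*(-1/483493) = √((-126 + (-169/36)²) - 397451)*(-1/483493) = √((-126 + 28561/1296) - 397451)*(-1/483493) = √(-134735/1296 - 397451)*(-1/483493) = √(-515231231/1296)*(-1/483493) = (I*√515231231/36)*(-1/483493) = -I*√515231231/17405748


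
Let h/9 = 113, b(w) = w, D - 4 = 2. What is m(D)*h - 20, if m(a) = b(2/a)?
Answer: 319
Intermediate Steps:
D = 6 (D = 4 + 2 = 6)
h = 1017 (h = 9*113 = 1017)
m(a) = 2/a
m(D)*h - 20 = (2/6)*1017 - 20 = (2*(1/6))*1017 - 20 = (1/3)*1017 - 20 = 339 - 20 = 319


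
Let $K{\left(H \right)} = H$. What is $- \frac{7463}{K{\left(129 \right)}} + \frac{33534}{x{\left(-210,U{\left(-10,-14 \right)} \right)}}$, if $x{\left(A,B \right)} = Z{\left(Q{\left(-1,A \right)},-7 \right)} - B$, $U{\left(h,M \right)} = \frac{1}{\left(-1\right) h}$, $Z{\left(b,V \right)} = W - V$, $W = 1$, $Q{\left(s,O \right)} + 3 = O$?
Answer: $\frac{42669283}{10191} \approx 4187.0$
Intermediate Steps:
$Q{\left(s,O \right)} = -3 + O$
$Z{\left(b,V \right)} = 1 - V$
$U{\left(h,M \right)} = - \frac{1}{h}$
$x{\left(A,B \right)} = 8 - B$ ($x{\left(A,B \right)} = \left(1 - -7\right) - B = \left(1 + 7\right) - B = 8 - B$)
$- \frac{7463}{K{\left(129 \right)}} + \frac{33534}{x{\left(-210,U{\left(-10,-14 \right)} \right)}} = - \frac{7463}{129} + \frac{33534}{8 - - \frac{1}{-10}} = \left(-7463\right) \frac{1}{129} + \frac{33534}{8 - \left(-1\right) \left(- \frac{1}{10}\right)} = - \frac{7463}{129} + \frac{33534}{8 - \frac{1}{10}} = - \frac{7463}{129} + \frac{33534}{\frac{79}{10}} = - \frac{7463}{129} + 33534 \cdot \frac{10}{79} = - \frac{7463}{129} + \frac{335340}{79} = \frac{42669283}{10191}$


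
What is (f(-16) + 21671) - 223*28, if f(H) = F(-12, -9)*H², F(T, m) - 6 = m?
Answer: 14659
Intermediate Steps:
F(T, m) = 6 + m
f(H) = -3*H² (f(H) = (6 - 9)*H² = -3*H²)
(f(-16) + 21671) - 223*28 = (-3*(-16)² + 21671) - 223*28 = (-3*256 + 21671) - 6244 = (-768 + 21671) - 6244 = 20903 - 6244 = 14659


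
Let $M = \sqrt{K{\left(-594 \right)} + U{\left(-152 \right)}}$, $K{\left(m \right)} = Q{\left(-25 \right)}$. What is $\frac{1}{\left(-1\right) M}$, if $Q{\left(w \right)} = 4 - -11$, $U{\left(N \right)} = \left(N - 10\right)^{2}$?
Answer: $- \frac{\sqrt{26259}}{26259} \approx -0.0061711$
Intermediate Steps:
$U{\left(N \right)} = \left(-10 + N\right)^{2}$
$Q{\left(w \right)} = 15$ ($Q{\left(w \right)} = 4 + 11 = 15$)
$K{\left(m \right)} = 15$
$M = \sqrt{26259}$ ($M = \sqrt{15 + \left(-10 - 152\right)^{2}} = \sqrt{15 + \left(-162\right)^{2}} = \sqrt{15 + 26244} = \sqrt{26259} \approx 162.05$)
$\frac{1}{\left(-1\right) M} = \frac{1}{\left(-1\right) \sqrt{26259}} = - \frac{\sqrt{26259}}{26259}$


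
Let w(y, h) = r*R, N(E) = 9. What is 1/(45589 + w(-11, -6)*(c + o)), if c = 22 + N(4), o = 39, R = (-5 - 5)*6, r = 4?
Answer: 1/28789 ≈ 3.4735e-5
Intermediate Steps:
R = -60 (R = -10*6 = -60)
w(y, h) = -240 (w(y, h) = 4*(-60) = -240)
c = 31 (c = 22 + 9 = 31)
1/(45589 + w(-11, -6)*(c + o)) = 1/(45589 - 240*(31 + 39)) = 1/(45589 - 240*70) = 1/(45589 - 16800) = 1/28789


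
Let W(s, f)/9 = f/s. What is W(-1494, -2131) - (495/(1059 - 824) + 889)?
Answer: -6852255/7802 ≈ -878.27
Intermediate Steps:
W(s, f) = 9*f/s (W(s, f) = 9*(f/s) = 9*f/s)
W(-1494, -2131) - (495/(1059 - 824) + 889) = 9*(-2131)/(-1494) - (495/(1059 - 824) + 889) = 9*(-2131)*(-1/1494) - (495/235 + 889) = 2131/166 - (495*(1/235) + 889) = 2131/166 - (99/47 + 889) = 2131/166 - 1*41882/47 = 2131/166 - 41882/47 = -6852255/7802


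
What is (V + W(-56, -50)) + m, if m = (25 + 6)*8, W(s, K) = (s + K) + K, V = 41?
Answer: 133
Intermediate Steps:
W(s, K) = s + 2*K (W(s, K) = (K + s) + K = s + 2*K)
m = 248 (m = 31*8 = 248)
(V + W(-56, -50)) + m = (41 + (-56 + 2*(-50))) + 248 = (41 + (-56 - 100)) + 248 = (41 - 156) + 248 = -115 + 248 = 133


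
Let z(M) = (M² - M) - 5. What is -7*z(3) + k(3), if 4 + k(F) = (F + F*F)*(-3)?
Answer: -47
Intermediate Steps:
z(M) = -5 + M² - M
k(F) = -4 - 3*F - 3*F² (k(F) = -4 + (F + F*F)*(-3) = -4 + (F + F²)*(-3) = -4 + (-3*F - 3*F²) = -4 - 3*F - 3*F²)
-7*z(3) + k(3) = -7*(-5 + 3² - 1*3) + (-4 - 3*3 - 3*3²) = -7*(-5 + 9 - 3) + (-4 - 9 - 3*9) = -7*1 + (-4 - 9 - 27) = -7 - 40 = -47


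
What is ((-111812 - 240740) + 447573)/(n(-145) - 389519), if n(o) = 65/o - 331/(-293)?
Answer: -807393437/3309737153 ≈ -0.24394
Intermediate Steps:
n(o) = 331/293 + 65/o (n(o) = 65/o - 331*(-1/293) = 65/o + 331/293 = 331/293 + 65/o)
((-111812 - 240740) + 447573)/(n(-145) - 389519) = ((-111812 - 240740) + 447573)/((331/293 + 65/(-145)) - 389519) = (-352552 + 447573)/((331/293 + 65*(-1/145)) - 389519) = 95021/((331/293 - 13/29) - 389519) = 95021/(5790/8497 - 389519) = 95021/(-3309737153/8497) = 95021*(-8497/3309737153) = -807393437/3309737153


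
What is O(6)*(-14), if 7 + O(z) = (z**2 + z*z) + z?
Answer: -994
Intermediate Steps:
O(z) = -7 + z + 2*z**2 (O(z) = -7 + ((z**2 + z*z) + z) = -7 + ((z**2 + z**2) + z) = -7 + (2*z**2 + z) = -7 + (z + 2*z**2) = -7 + z + 2*z**2)
O(6)*(-14) = (-7 + 6 + 2*6**2)*(-14) = (-7 + 6 + 2*36)*(-14) = (-7 + 6 + 72)*(-14) = 71*(-14) = -994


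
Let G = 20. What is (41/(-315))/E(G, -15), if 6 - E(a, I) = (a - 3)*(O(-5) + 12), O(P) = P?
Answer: 41/35595 ≈ 0.0011518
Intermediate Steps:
E(a, I) = 27 - 7*a (E(a, I) = 6 - (a - 3)*(-5 + 12) = 6 - (-3 + a)*7 = 6 - (-21 + 7*a) = 6 + (21 - 7*a) = 27 - 7*a)
(41/(-315))/E(G, -15) = (41/(-315))/(27 - 7*20) = (41*(-1/315))/(27 - 140) = -41/315/(-113) = -41/315*(-1/113) = 41/35595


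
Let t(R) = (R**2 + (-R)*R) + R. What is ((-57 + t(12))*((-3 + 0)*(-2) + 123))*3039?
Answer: -17641395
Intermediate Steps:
t(R) = R (t(R) = (R**2 - R**2) + R = 0 + R = R)
((-57 + t(12))*((-3 + 0)*(-2) + 123))*3039 = ((-57 + 12)*((-3 + 0)*(-2) + 123))*3039 = -45*(-3*(-2) + 123)*3039 = -45*(6 + 123)*3039 = -45*129*3039 = -5805*3039 = -17641395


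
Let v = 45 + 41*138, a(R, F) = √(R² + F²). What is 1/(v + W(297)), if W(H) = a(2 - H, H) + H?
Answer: 3000/17912383 - √175234/35824766 ≈ 0.00015580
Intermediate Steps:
a(R, F) = √(F² + R²)
W(H) = H + √(H² + (2 - H)²) (W(H) = √(H² + (2 - H)²) + H = H + √(H² + (2 - H)²))
v = 5703 (v = 45 + 5658 = 5703)
1/(v + W(297)) = 1/(5703 + (297 + √(297² + (-2 + 297)²))) = 1/(5703 + (297 + √(88209 + 295²))) = 1/(5703 + (297 + √(88209 + 87025))) = 1/(5703 + (297 + √175234)) = 1/(6000 + √175234)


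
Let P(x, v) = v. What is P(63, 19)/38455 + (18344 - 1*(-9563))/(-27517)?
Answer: -1072640862/1058166235 ≈ -1.0137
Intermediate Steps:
P(63, 19)/38455 + (18344 - 1*(-9563))/(-27517) = 19/38455 + (18344 - 1*(-9563))/(-27517) = 19*(1/38455) + (18344 + 9563)*(-1/27517) = 19/38455 + 27907*(-1/27517) = 19/38455 - 27907/27517 = -1072640862/1058166235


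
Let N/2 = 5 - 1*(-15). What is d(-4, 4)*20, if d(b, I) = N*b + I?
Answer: -3120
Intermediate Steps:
N = 40 (N = 2*(5 - 1*(-15)) = 2*(5 + 15) = 2*20 = 40)
d(b, I) = I + 40*b (d(b, I) = 40*b + I = I + 40*b)
d(-4, 4)*20 = (4 + 40*(-4))*20 = (4 - 160)*20 = -156*20 = -3120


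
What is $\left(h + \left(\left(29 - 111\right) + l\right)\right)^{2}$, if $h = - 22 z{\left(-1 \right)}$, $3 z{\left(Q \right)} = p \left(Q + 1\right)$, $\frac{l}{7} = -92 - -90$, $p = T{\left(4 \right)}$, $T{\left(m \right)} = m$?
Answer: $9216$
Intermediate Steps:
$p = 4$
$l = -14$ ($l = 7 \left(-92 - -90\right) = 7 \left(-92 + 90\right) = 7 \left(-2\right) = -14$)
$z{\left(Q \right)} = \frac{4}{3} + \frac{4 Q}{3}$ ($z{\left(Q \right)} = \frac{4 \left(Q + 1\right)}{3} = \frac{4 \left(1 + Q\right)}{3} = \frac{4 + 4 Q}{3} = \frac{4}{3} + \frac{4 Q}{3}$)
$h = 0$ ($h = - 22 \left(\frac{4}{3} + \frac{4}{3} \left(-1\right)\right) = - 22 \left(\frac{4}{3} - \frac{4}{3}\right) = \left(-22\right) 0 = 0$)
$\left(h + \left(\left(29 - 111\right) + l\right)\right)^{2} = \left(0 + \left(\left(29 - 111\right) - 14\right)\right)^{2} = \left(0 - 96\right)^{2} = \left(-96\right)^{2} = 9216$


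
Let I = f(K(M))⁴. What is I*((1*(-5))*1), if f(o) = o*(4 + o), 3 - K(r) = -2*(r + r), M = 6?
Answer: -2453984618805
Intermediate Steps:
K(r) = 3 + 4*r (K(r) = 3 - (-2)*(r + r) = 3 - (-2)*2*r = 3 - (-4)*r = 3 + 4*r)
I = 490796923761 (I = ((3 + 4*6)*(4 + (3 + 4*6)))⁴ = ((3 + 24)*(4 + (3 + 24)))⁴ = (27*(4 + 27))⁴ = (27*31)⁴ = 837⁴ = 490796923761)
I*((1*(-5))*1) = 490796923761*((1*(-5))*1) = 490796923761*(-5*1) = 490796923761*(-5) = -2453984618805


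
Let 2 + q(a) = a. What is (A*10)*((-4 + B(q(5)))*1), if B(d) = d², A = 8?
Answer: 400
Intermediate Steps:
q(a) = -2 + a
(A*10)*((-4 + B(q(5)))*1) = (8*10)*((-4 + (-2 + 5)²)*1) = 80*((-4 + 3²)*1) = 80*((-4 + 9)*1) = 80*(5*1) = 80*5 = 400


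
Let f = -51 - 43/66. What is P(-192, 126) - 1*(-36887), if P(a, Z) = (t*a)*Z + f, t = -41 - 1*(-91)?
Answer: -77402467/66 ≈ -1.1728e+6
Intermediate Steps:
f = -3409/66 (f = -51 - 43/66 = -3409/66 ≈ -51.651)
t = 50 (t = -41 + 91 = 50)
P(a, Z) = -3409/66 + 50*Z*a (P(a, Z) = (50*a)*Z - 3409/66 = 50*Z*a - 3409/66 = -3409/66 + 50*Z*a)
P(-192, 126) - 1*(-36887) = (-3409/66 + 50*126*(-192)) - 1*(-36887) = (-3409/66 - 1209600) + 36887 = -79837009/66 + 36887 = -77402467/66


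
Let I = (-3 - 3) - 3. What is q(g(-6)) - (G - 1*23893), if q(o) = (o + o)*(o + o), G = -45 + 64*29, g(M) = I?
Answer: 22406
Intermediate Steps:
I = -9 (I = -6 - 3 = -9)
g(M) = -9
G = 1811 (G = -45 + 1856 = 1811)
q(o) = 4*o² (q(o) = (2*o)*(2*o) = 4*o²)
q(g(-6)) - (G - 1*23893) = 4*(-9)² - (1811 - 1*23893) = 4*81 - (1811 - 23893) = 324 - 1*(-22082) = 324 + 22082 = 22406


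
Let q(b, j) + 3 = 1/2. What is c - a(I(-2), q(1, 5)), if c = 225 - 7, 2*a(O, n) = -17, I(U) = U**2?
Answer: 453/2 ≈ 226.50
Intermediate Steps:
q(b, j) = -5/2 (q(b, j) = -3 + 1/2 = -5/2)
a(O, n) = -17/2 (a(O, n) = (1/2)*(-17) = -17/2)
c = 218
c - a(I(-2), q(1, 5)) = 218 - 1*(-17/2) = 218 + 17/2 = 453/2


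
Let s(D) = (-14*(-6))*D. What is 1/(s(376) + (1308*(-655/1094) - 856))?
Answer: 547/16379846 ≈ 3.3395e-5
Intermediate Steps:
s(D) = 84*D
1/(s(376) + (1308*(-655/1094) - 856)) = 1/(84*376 + (1308*(-655/1094) - 856)) = 1/(31584 + (1308*(-655*1/1094) - 856)) = 1/(31584 + (1308*(-655/1094) - 856)) = 1/(31584 + (-428370/547 - 856)) = 1/(31584 - 896602/547) = 1/(16379846/547) = 547/16379846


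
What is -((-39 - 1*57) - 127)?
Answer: 223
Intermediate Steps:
-((-39 - 1*57) - 127) = -((-39 - 57) - 127) = -(-96 - 127) = -1*(-223) = 223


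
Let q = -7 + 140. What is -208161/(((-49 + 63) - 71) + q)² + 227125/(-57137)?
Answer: -13205569057/330023312 ≈ -40.014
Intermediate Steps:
q = 133
-208161/(((-49 + 63) - 71) + q)² + 227125/(-57137) = -208161/(((-49 + 63) - 71) + 133)² + 227125/(-57137) = -208161/((14 - 71) + 133)² + 227125*(-1/57137) = -208161/(-57 + 133)² - 227125/57137 = -208161/(76²) - 227125/57137 = -208161/5776 - 227125/57137 = -13205569057/330023312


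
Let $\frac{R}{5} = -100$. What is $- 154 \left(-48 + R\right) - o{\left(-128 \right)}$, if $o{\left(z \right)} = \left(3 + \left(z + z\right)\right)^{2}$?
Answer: $20383$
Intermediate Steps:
$R = -500$ ($R = 5 \left(-100\right) = -500$)
$o{\left(z \right)} = \left(3 + 2 z\right)^{2}$
$- 154 \left(-48 + R\right) - o{\left(-128 \right)} = - 154 \left(-48 - 500\right) - \left(3 + 2 \left(-128\right)\right)^{2} = \left(-154\right) \left(-548\right) - \left(3 - 256\right)^{2} = 84392 - \left(-253\right)^{2} = 84392 - 64009 = 20383$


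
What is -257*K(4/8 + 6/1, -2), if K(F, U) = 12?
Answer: -3084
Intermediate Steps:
-257*K(4/8 + 6/1, -2) = -257*12 = -3084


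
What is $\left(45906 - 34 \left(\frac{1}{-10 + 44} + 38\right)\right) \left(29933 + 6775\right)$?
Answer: $1637654004$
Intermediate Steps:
$\left(45906 - 34 \left(\frac{1}{-10 + 44} + 38\right)\right) \left(29933 + 6775\right) = \left(45906 - 34 \left(\frac{1}{34} + 38\right)\right) 36708 = \left(45906 - 1293\right) 36708 = 44613 \cdot 36708 = 1637654004$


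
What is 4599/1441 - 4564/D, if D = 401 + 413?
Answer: -128779/53317 ≈ -2.4153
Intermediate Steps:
D = 814
4599/1441 - 4564/D = 4599/1441 - 4564/814 = 4599*(1/1441) - 4564*1/814 = 4599/1441 - 2282/407 = -128779/53317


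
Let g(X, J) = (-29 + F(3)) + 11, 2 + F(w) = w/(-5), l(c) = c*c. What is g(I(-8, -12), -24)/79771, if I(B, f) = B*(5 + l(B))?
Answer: -103/398855 ≈ -0.00025824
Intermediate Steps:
l(c) = c**2
I(B, f) = B*(5 + B**2)
F(w) = -2 - w/5 (F(w) = -2 + w/(-5) = -2 + w*(-1/5) = -2 - w/5)
g(X, J) = -103/5 (g(X, J) = (-29 + (-2 - 1/5*3)) + 11 = (-29 + (-2 - 3/5)) + 11 = (-29 - 13/5) + 11 = -158/5 + 11 = -103/5)
g(I(-8, -12), -24)/79771 = -103/5/79771 = -103/5*1/79771 = -103/398855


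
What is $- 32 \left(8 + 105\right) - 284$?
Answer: $-3900$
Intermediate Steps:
$- 32 \left(8 + 105\right) - 284 = \left(-32\right) 113 - 284 = -3616 - 284 = -3900$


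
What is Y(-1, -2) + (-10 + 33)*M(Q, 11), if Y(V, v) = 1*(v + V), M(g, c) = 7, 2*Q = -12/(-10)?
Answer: 158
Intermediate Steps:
Q = ⅗ (Q = (-12/(-10))/2 = (-12*(-⅒))/2 = (½)*(6/5) = ⅗ ≈ 0.60000)
Y(V, v) = V + v (Y(V, v) = 1*(V + v) = V + v)
Y(-1, -2) + (-10 + 33)*M(Q, 11) = (-1 - 2) + (-10 + 33)*7 = -3 + 23*7 = -3 + 161 = 158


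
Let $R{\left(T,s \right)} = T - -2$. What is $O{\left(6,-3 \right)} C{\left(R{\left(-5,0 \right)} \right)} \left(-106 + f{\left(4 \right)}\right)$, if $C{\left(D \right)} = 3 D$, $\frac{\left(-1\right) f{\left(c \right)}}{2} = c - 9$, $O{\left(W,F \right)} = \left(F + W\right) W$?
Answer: $15552$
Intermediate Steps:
$R{\left(T,s \right)} = 2 + T$ ($R{\left(T,s \right)} = T + 2 = 2 + T$)
$O{\left(W,F \right)} = W \left(F + W\right)$
$f{\left(c \right)} = 18 - 2 c$ ($f{\left(c \right)} = - 2 \left(c - 9\right) = - 2 \left(-9 + c\right) = 18 - 2 c$)
$O{\left(6,-3 \right)} C{\left(R{\left(-5,0 \right)} \right)} \left(-106 + f{\left(4 \right)}\right) = 6 \left(-3 + 6\right) 3 \left(2 - 5\right) \left(-106 + \left(18 - 8\right)\right) = 6 \cdot 3 \cdot 3 \left(-3\right) \left(-106 + \left(18 - 8\right)\right) = 18 \left(-9\right) \left(-106 + 10\right) = \left(-162\right) \left(-96\right) = 15552$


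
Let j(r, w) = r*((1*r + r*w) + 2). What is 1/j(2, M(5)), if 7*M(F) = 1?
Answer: 7/60 ≈ 0.11667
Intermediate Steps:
M(F) = 1/7 (M(F) = (1/7)*1 = 1/7)
j(r, w) = r*(2 + r + r*w) (j(r, w) = r*((r + r*w) + 2) = r*(2 + r + r*w))
1/j(2, M(5)) = 1/(2*(2 + 2 + 2*(1/7))) = 1/(2*(2 + 2 + 2/7)) = 1/(2*(30/7)) = 1/(60/7) = 7/60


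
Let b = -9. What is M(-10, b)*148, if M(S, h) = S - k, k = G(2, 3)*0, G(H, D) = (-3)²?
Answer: -1480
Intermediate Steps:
G(H, D) = 9
k = 0 (k = 9*0 = 0)
M(S, h) = S (M(S, h) = S - 1*0 = S + 0 = S)
M(-10, b)*148 = -10*148 = -1480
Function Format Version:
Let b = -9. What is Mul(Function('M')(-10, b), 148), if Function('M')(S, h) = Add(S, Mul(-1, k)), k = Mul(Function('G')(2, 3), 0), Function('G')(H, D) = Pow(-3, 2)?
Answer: -1480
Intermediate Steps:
Function('G')(H, D) = 9
k = 0 (k = Mul(9, 0) = 0)
Function('M')(S, h) = S (Function('M')(S, h) = Add(S, Mul(-1, 0)) = Add(S, 0) = S)
Mul(Function('M')(-10, b), 148) = Mul(-10, 148) = -1480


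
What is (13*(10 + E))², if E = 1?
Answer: 20449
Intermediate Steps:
(13*(10 + E))² = (13*(10 + 1))² = (13*11)² = 143² = 20449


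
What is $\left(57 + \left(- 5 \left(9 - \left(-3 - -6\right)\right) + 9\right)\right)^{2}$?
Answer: $1296$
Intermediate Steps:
$\left(57 + \left(- 5 \left(9 - \left(-3 - -6\right)\right) + 9\right)\right)^{2} = \left(57 + \left(- 5 \left(9 - \left(-3 + 6\right)\right) + 9\right)\right)^{2} = \left(57 + \left(- 5 \left(9 - 3\right) + 9\right)\right)^{2} = \left(57 + \left(\left(-5\right) 6 + 9\right)\right)^{2} = \left(57 + \left(-30 + 9\right)\right)^{2} = \left(57 - 21\right)^{2} = 36^{2} = 1296$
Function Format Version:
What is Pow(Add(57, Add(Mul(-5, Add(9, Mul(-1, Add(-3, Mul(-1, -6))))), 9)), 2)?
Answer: 1296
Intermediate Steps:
Pow(Add(57, Add(Mul(-5, Add(9, Mul(-1, Add(-3, Mul(-1, -6))))), 9)), 2) = Pow(Add(57, Add(Mul(-5, Add(9, Mul(-1, Add(-3, 6)))), 9)), 2) = Pow(Add(57, Add(Mul(-5, Add(9, Mul(-1, 3))), 9)), 2) = Pow(Add(57, Add(Mul(-5, Add(9, -3)), 9)), 2) = Pow(Add(57, Add(Mul(-5, 6), 9)), 2) = Pow(Add(57, Add(-30, 9)), 2) = Pow(Add(57, -21), 2) = Pow(36, 2) = 1296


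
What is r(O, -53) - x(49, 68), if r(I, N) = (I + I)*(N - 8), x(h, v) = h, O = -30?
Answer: 3611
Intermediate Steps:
r(I, N) = 2*I*(-8 + N) (r(I, N) = (2*I)*(-8 + N) = 2*I*(-8 + N))
r(O, -53) - x(49, 68) = 2*(-30)*(-8 - 53) - 1*49 = 2*(-30)*(-61) - 49 = 3660 - 49 = 3611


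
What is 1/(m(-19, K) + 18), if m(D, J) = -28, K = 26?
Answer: -1/10 ≈ -0.10000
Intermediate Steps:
1/(m(-19, K) + 18) = 1/(-28 + 18) = 1/(-10) = -1/10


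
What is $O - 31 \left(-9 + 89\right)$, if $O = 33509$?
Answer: $31029$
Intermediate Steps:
$O - 31 \left(-9 + 89\right) = 33509 - 31 \left(-9 + 89\right) = 33509 - 31 \cdot 80 = 33509 - 2480 = 31029$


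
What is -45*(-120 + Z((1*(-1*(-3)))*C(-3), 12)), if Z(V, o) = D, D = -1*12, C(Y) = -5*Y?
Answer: 5940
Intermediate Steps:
D = -12
Z(V, o) = -12
-45*(-120 + Z((1*(-1*(-3)))*C(-3), 12)) = -45*(-120 - 12) = -45*(-132) = 5940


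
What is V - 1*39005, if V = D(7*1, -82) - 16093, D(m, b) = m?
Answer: -55091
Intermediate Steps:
V = -16086 (V = 7*1 - 16093 = 7 - 16093 = -16086)
V - 1*39005 = -16086 - 1*39005 = -16086 - 39005 = -55091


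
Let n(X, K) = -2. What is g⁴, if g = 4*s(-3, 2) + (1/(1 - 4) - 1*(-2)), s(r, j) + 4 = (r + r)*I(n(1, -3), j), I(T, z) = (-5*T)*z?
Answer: 4836872105521/81 ≈ 5.9714e+10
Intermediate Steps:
I(T, z) = -5*T*z
s(r, j) = -4 + 20*j*r (s(r, j) = -4 + (r + r)*(-5*(-2)*j) = -4 + (2*r)*(10*j) = -4 + 20*j*r)
g = -1483/3 (g = 4*(-4 + 20*2*(-3)) + (1/(1 - 4) - 1*(-2)) = 4*(-4 - 120) + (1/(-3) + 2) = 4*(-124) + (-⅓ + 2) = -496 + 5/3 = -1483/3 ≈ -494.33)
g⁴ = (-1483/3)⁴ = 4836872105521/81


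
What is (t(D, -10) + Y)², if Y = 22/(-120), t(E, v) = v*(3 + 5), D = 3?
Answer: 23145721/3600 ≈ 6429.4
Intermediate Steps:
t(E, v) = 8*v (t(E, v) = v*8 = 8*v)
Y = -11/60 (Y = 22*(-1/120) = -11/60 ≈ -0.18333)
(t(D, -10) + Y)² = (8*(-10) - 11/60)² = (-80 - 11/60)² = (-4811/60)² = 23145721/3600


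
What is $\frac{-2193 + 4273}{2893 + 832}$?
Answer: $\frac{416}{745} \approx 0.55839$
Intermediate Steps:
$\frac{-2193 + 4273}{2893 + 832} = \frac{2080}{3725} = 2080 \cdot \frac{1}{3725} = \frac{416}{745}$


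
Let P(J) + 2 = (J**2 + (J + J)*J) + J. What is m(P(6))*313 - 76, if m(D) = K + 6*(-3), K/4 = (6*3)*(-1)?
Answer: -28246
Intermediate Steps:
K = -72 (K = 4*((6*3)*(-1)) = 4*(18*(-1)) = 4*(-18) = -72)
P(J) = -2 + J + 3*J**2 (P(J) = -2 + ((J**2 + (J + J)*J) + J) = -2 + ((J**2 + (2*J)*J) + J) = -2 + ((J**2 + 2*J**2) + J) = -2 + (3*J**2 + J) = -2 + (J + 3*J**2) = -2 + J + 3*J**2)
m(D) = -90 (m(D) = -72 + 6*(-3) = -72 - 18 = -90)
m(P(6))*313 - 76 = -90*313 - 76 = -28170 - 76 = -28246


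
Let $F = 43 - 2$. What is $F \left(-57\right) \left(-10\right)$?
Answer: $23370$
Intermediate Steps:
$F = 41$
$F \left(-57\right) \left(-10\right) = 41 \left(-57\right) \left(-10\right) = \left(-2337\right) \left(-10\right) = 23370$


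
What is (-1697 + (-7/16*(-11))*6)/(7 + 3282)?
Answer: -13345/26312 ≈ -0.50718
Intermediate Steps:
(-1697 + (-7/16*(-11))*6)/(7 + 3282) = (-1697 + (-7*1/16*(-11))*6)/3289 = (-1697 - 7/16*(-11)*6)*(1/3289) = (-1697 + (77/16)*6)*(1/3289) = (-1697 + 231/8)*(1/3289) = -13345/8*1/3289 = -13345/26312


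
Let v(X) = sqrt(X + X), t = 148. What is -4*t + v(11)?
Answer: -592 + sqrt(22) ≈ -587.31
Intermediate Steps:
v(X) = sqrt(2)*sqrt(X) (v(X) = sqrt(2*X) = sqrt(2)*sqrt(X))
-4*t + v(11) = -4*148 + sqrt(2)*sqrt(11) = -592 + sqrt(22)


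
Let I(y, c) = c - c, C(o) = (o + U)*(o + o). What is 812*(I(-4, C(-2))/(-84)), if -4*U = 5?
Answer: 0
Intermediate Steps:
U = -5/4 (U = -¼*5 = -5/4 ≈ -1.2500)
C(o) = 2*o*(-5/4 + o) (C(o) = (o - 5/4)*(o + o) = (-5/4 + o)*(2*o) = 2*o*(-5/4 + o))
I(y, c) = 0
812*(I(-4, C(-2))/(-84)) = 812*(0/(-84)) = 812*(0*(-1/84)) = 812*0 = 0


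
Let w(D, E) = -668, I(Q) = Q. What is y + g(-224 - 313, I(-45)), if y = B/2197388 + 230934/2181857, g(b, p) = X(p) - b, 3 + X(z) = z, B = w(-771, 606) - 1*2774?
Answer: 1172477443060961/2397193194758 ≈ 489.10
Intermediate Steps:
B = -3442 (B = -668 - 1*2774 = -668 - 2774 = -3442)
X(z) = -3 + z
g(b, p) = -3 + p - b (g(b, p) = (-3 + p) - b = -3 + p - b)
y = 249970824299/2397193194758 (y = -3442/2197388 + 230934/2181857 = -3442*1/2197388 + 230934*(1/2181857) = -1721/1098694 + 230934/2181857 = 249970824299/2397193194758 ≈ 0.10428)
y + g(-224 - 313, I(-45)) = 249970824299/2397193194758 + (-3 - 45 - (-224 - 313)) = 249970824299/2397193194758 + (-3 - 45 - 1*(-537)) = 249970824299/2397193194758 + (-3 - 45 + 537) = 249970824299/2397193194758 + 489 = 1172477443060961/2397193194758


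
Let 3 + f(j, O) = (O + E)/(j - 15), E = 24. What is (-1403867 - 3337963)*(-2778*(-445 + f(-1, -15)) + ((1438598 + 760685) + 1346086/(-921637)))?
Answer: -60228775041993034515/3686548 ≈ -1.6337e+13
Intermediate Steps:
f(j, O) = -3 + (24 + O)/(-15 + j) (f(j, O) = -3 + (O + 24)/(j - 15) = -3 + (24 + O)/(-15 + j))
(-1403867 - 3337963)*(-2778*(-445 + f(-1, -15)) + ((1438598 + 760685) + 1346086/(-921637))) = (-1403867 - 3337963)*(-2778*(-445 + (69 - 15 - 3*(-1))/(-15 - 1)) + ((1438598 + 760685) + 1346086/(-921637))) = -4741830*(-2778*(-445 + (69 - 15 + 3)/(-16)) + (2199283 + 1346086*(-1/921637))) = -4741830*(-2778*(-445 - 1/16*57) + (2199283 - 1346086/921637)) = -4741830*(-2778*(-445 - 57/16) + 2026939240185/921637) = -4741830*(-2778*(-7177/16) + 2026939240185/921637) = -4741830*(9968853/8 + 2026939240185/921637) = -4741830*25403177693841/7373096 = -60228775041993034515/3686548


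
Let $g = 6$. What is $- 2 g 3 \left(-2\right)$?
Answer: $72$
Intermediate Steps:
$- 2 g 3 \left(-2\right) = - 2 \cdot 6 \cdot 3 \left(-2\right) = \left(-2\right) 18 \left(-2\right) = \left(-36\right) \left(-2\right) = 72$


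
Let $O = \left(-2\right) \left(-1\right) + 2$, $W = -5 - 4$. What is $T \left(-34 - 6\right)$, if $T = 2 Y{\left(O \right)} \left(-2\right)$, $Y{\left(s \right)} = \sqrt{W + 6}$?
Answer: $160 i \sqrt{3} \approx 277.13 i$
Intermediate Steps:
$W = -9$
$O = 4$ ($O = 2 + 2 = 4$)
$Y{\left(s \right)} = i \sqrt{3}$ ($Y{\left(s \right)} = \sqrt{-9 + 6} = \sqrt{-3} = i \sqrt{3}$)
$T = - 4 i \sqrt{3}$ ($T = 2 i \sqrt{3} \left(-2\right) = - 4 i \sqrt{3} \approx - 6.9282 i$)
$T \left(-34 - 6\right) = - 4 i \sqrt{3} \left(-34 - 6\right) = - 4 i \sqrt{3} \left(-40\right) = 160 i \sqrt{3}$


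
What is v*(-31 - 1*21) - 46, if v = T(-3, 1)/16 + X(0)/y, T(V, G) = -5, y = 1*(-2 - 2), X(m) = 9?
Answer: 349/4 ≈ 87.250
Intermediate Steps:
y = -4 (y = 1*(-4) = -4)
v = -41/16 (v = -5/16 + 9/(-4) = -5*1/16 + 9*(-1/4) = -5/16 - 9/4 = -41/16 ≈ -2.5625)
v*(-31 - 1*21) - 46 = -41*(-31 - 1*21)/16 - 46 = -41*(-31 - 21)/16 - 46 = -41/16*(-52) - 46 = 533/4 - 46 = 349/4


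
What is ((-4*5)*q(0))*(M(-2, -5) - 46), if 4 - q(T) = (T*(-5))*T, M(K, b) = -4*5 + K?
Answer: 5440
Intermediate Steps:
M(K, b) = -20 + K
q(T) = 4 + 5*T² (q(T) = 4 - T*(-5)*T = 4 - (-5*T)*T = 4 - (-5)*T² = 4 + 5*T²)
((-4*5)*q(0))*(M(-2, -5) - 46) = ((-4*5)*(4 + 5*0²))*((-20 - 2) - 46) = (-20*(4 + 5*0))*(-22 - 46) = -20*(4 + 0)*(-68) = -20*4*(-68) = -80*(-68) = 5440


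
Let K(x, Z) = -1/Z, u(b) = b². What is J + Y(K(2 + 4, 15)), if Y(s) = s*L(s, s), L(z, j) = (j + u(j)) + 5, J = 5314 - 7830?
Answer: -8492611/3375 ≈ -2516.3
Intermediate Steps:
J = -2516
L(z, j) = 5 + j + j² (L(z, j) = (j + j²) + 5 = 5 + j + j²)
Y(s) = s*(5 + s + s²)
J + Y(K(2 + 4, 15)) = -2516 + (-1/15)*(5 - 1/15 + (-1/15)²) = -2516 + (-1*1/15)*(5 - 1*1/15 + (-1*1/15)²) = -2516 - (5 - 1/15 + (-1/15)²)/15 = -2516 - (5 - 1/15 + 1/225)/15 = -2516 - 1/15*1111/225 = -2516 - 1111/3375 = -8492611/3375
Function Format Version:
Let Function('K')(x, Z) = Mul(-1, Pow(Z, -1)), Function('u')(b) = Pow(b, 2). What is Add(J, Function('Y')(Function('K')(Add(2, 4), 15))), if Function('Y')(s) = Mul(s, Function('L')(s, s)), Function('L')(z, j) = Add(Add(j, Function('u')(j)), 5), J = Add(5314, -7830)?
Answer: Rational(-8492611, 3375) ≈ -2516.3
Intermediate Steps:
J = -2516
Function('L')(z, j) = Add(5, j, Pow(j, 2)) (Function('L')(z, j) = Add(Add(j, Pow(j, 2)), 5) = Add(5, j, Pow(j, 2)))
Function('Y')(s) = Mul(s, Add(5, s, Pow(s, 2)))
Add(J, Function('Y')(Function('K')(Add(2, 4), 15))) = Add(-2516, Mul(Mul(-1, Pow(15, -1)), Add(5, Mul(-1, Pow(15, -1)), Pow(Mul(-1, Pow(15, -1)), 2)))) = Add(-2516, Mul(Mul(-1, Rational(1, 15)), Add(5, Mul(-1, Rational(1, 15)), Pow(Mul(-1, Rational(1, 15)), 2)))) = Add(-2516, Mul(Rational(-1, 15), Add(5, Rational(-1, 15), Pow(Rational(-1, 15), 2)))) = Add(-2516, Mul(Rational(-1, 15), Add(5, Rational(-1, 15), Rational(1, 225)))) = Add(-2516, Mul(Rational(-1, 15), Rational(1111, 225))) = Add(-2516, Rational(-1111, 3375)) = Rational(-8492611, 3375)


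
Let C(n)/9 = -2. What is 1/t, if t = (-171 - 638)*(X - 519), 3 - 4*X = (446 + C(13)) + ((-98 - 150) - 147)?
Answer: 2/851877 ≈ 2.3478e-6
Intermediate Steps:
C(n) = -18 (C(n) = 9*(-2) = -18)
X = -15/2 (X = ¾ - ((446 - 18) + ((-98 - 150) - 147))/4 = ¾ - (428 + (-248 - 147))/4 = ¾ - (428 - 395)/4 = ¾ - ¼*33 = ¾ - 33/4 = -15/2 ≈ -7.5000)
t = 851877/2 (t = (-171 - 638)*(-15/2 - 519) = -809*(-1053/2) = 851877/2 ≈ 4.2594e+5)
1/t = 1/(851877/2) = 2/851877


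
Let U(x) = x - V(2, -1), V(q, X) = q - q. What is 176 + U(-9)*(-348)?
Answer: 3308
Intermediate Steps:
V(q, X) = 0
U(x) = x (U(x) = x - 1*0 = x + 0 = x)
176 + U(-9)*(-348) = 176 - 9*(-348) = 176 + 3132 = 3308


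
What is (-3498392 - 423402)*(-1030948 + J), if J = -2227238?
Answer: 12777934305684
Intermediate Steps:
(-3498392 - 423402)*(-1030948 + J) = (-3498392 - 423402)*(-1030948 - 2227238) = -3921794*(-3258186) = 12777934305684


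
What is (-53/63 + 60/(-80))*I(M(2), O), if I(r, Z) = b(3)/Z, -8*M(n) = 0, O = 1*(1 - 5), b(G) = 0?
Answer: 0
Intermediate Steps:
O = -4 (O = 1*(-4) = -4)
M(n) = 0 (M(n) = -⅛*0 = 0)
I(r, Z) = 0 (I(r, Z) = 0/Z = 0)
(-53/63 + 60/(-80))*I(M(2), O) = (-53/63 + 60/(-80))*0 = (-53*1/63 + 60*(-1/80))*0 = (-53/63 - ¾)*0 = -401/252*0 = 0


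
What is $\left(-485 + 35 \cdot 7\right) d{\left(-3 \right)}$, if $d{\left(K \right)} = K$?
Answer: $720$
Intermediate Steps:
$\left(-485 + 35 \cdot 7\right) d{\left(-3 \right)} = \left(-485 + 35 \cdot 7\right) \left(-3\right) = \left(-485 + 245\right) \left(-3\right) = \left(-240\right) \left(-3\right) = 720$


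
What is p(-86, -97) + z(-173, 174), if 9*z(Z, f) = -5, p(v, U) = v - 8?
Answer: -851/9 ≈ -94.556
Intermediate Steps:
p(v, U) = -8 + v
z(Z, f) = -5/9 (z(Z, f) = (⅑)*(-5) = -5/9)
p(-86, -97) + z(-173, 174) = (-8 - 86) - 5/9 = -94 - 5/9 = -851/9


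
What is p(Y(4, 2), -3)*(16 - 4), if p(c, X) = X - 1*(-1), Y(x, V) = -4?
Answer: -24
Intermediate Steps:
p(c, X) = 1 + X (p(c, X) = X + 1 = 1 + X)
p(Y(4, 2), -3)*(16 - 4) = (1 - 3)*(16 - 4) = -2*12 = -24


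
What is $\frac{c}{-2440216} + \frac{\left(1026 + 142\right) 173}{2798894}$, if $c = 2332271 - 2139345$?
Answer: $- \frac{11724904505}{1707476480276} \approx -0.0068668$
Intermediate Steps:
$c = 192926$ ($c = 2332271 - 2139345 = 192926$)
$\frac{c}{-2440216} + \frac{\left(1026 + 142\right) 173}{2798894} = \frac{192926}{-2440216} + \frac{\left(1026 + 142\right) 173}{2798894} = 192926 \left(- \frac{1}{2440216}\right) + 1168 \cdot 173 \cdot \frac{1}{2798894} = - \frac{96463}{1220108} + 202064 \cdot \frac{1}{2798894} = - \frac{96463}{1220108} + \frac{101032}{1399447} = - \frac{11724904505}{1707476480276}$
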